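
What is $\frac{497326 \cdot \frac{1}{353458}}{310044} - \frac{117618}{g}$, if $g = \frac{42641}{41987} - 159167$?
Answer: $\frac{67649168437230295015}{91545344799515143572} \approx 0.73897$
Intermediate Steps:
$g = - \frac{6682902188}{41987}$ ($g = 42641 \cdot \frac{1}{41987} - 159167 = \frac{42641}{41987} - 159167 = - \frac{6682902188}{41987} \approx -1.5917 \cdot 10^{5}$)
$\frac{497326 \cdot \frac{1}{353458}}{310044} - \frac{117618}{g} = \frac{497326 \cdot \frac{1}{353458}}{310044} - \frac{117618}{- \frac{6682902188}{41987}} = 497326 \cdot \frac{1}{353458} \cdot \frac{1}{310044} - - \frac{2469213483}{3341451094} = \frac{248663}{176729} \cdot \frac{1}{310044} + \frac{2469213483}{3341451094} = \frac{248663}{54793766076} + \frac{2469213483}{3341451094} = \frac{67649168437230295015}{91545344799515143572}$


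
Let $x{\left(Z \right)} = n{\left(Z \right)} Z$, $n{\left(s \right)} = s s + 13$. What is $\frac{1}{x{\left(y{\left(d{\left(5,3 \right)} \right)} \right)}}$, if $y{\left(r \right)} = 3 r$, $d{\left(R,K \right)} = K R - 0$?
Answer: $\frac{1}{91710} \approx 1.0904 \cdot 10^{-5}$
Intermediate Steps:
$n{\left(s \right)} = 13 + s^{2}$ ($n{\left(s \right)} = s^{2} + 13 = 13 + s^{2}$)
$d{\left(R,K \right)} = K R$ ($d{\left(R,K \right)} = K R + 0 = K R$)
$x{\left(Z \right)} = Z \left(13 + Z^{2}\right)$ ($x{\left(Z \right)} = \left(13 + Z^{2}\right) Z = Z \left(13 + Z^{2}\right)$)
$\frac{1}{x{\left(y{\left(d{\left(5,3 \right)} \right)} \right)}} = \frac{1}{3 \cdot 3 \cdot 5 \left(13 + \left(3 \cdot 3 \cdot 5\right)^{2}\right)} = \frac{1}{3 \cdot 15 \left(13 + \left(3 \cdot 15\right)^{2}\right)} = \frac{1}{45 \left(13 + 45^{2}\right)} = \frac{1}{45 \left(13 + 2025\right)} = \frac{1}{45 \cdot 2038} = \frac{1}{91710}$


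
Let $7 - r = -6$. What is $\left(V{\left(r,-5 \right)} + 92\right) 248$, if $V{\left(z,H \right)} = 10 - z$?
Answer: $22072$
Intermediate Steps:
$r = 13$ ($r = 7 - -6 = 7 + 6 = 13$)
$\left(V{\left(r,-5 \right)} + 92\right) 248 = \left(\left(10 - 13\right) + 92\right) 248 = \left(-3 + 92\right) 248 = 89 \cdot 248 = 22072$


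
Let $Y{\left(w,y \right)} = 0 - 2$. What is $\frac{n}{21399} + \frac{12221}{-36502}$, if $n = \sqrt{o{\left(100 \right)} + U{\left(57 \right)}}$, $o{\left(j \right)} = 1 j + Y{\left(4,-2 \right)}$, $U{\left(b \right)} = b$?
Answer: $- \frac{12221}{36502} + \frac{\sqrt{155}}{21399} \approx -0.33422$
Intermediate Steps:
$Y{\left(w,y \right)} = -2$
$o{\left(j \right)} = -2 + j$ ($o{\left(j \right)} = 1 j - 2 = j - 2 = -2 + j$)
$n = \sqrt{155}$ ($n = \sqrt{\left(-2 + 100\right) + 57} = \sqrt{98 + 57} = \sqrt{155} \approx 12.45$)
$\frac{n}{21399} + \frac{12221}{-36502} = \frac{\sqrt{155}}{21399} + \frac{12221}{-36502} = \sqrt{155} \cdot \frac{1}{21399} + 12221 \left(- \frac{1}{36502}\right) = \frac{\sqrt{155}}{21399} - \frac{12221}{36502} = - \frac{12221}{36502} + \frac{\sqrt{155}}{21399}$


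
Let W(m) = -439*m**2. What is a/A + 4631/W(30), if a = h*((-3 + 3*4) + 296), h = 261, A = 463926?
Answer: 4883915699/30549527100 ≈ 0.15987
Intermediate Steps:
a = 79605 (a = 261*((-3 + 3*4) + 296) = 261*((-3 + 12) + 296) = 261*(9 + 296) = 261*305 = 79605)
a/A + 4631/W(30) = 79605/463926 + 4631/((-439*30**2)) = 79605*(1/463926) + 4631/((-439*900)) = 26535/154642 + 4631/(-395100) = 26535/154642 + 4631*(-1/395100) = 26535/154642 - 4631/395100 = 4883915699/30549527100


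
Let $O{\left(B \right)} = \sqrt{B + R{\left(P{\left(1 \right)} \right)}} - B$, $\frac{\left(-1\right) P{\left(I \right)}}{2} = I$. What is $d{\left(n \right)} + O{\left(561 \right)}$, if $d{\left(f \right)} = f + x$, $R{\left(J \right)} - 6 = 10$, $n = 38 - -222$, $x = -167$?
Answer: $-468 + \sqrt{577} \approx -443.98$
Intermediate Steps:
$P{\left(I \right)} = - 2 I$
$n = 260$ ($n = 38 + 222 = 260$)
$R{\left(J \right)} = 16$ ($R{\left(J \right)} = 6 + 10 = 16$)
$O{\left(B \right)} = \sqrt{16 + B} - B$ ($O{\left(B \right)} = \sqrt{B + 16} - B = \sqrt{16 + B} - B$)
$d{\left(f \right)} = -167 + f$ ($d{\left(f \right)} = f - 167 = -167 + f$)
$d{\left(n \right)} + O{\left(561 \right)} = \left(-167 + 260\right) + \left(\sqrt{16 + 561} - 561\right) = 93 - \left(561 - \sqrt{577}\right) = -468 + \sqrt{577}$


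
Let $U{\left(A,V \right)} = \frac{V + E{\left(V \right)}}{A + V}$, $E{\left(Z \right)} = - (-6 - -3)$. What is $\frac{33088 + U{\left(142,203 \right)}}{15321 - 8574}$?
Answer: $\frac{11415566}{2327715} \approx 4.9042$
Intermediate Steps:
$E{\left(Z \right)} = 3$ ($E{\left(Z \right)} = - (-6 + 3) = \left(-1\right) \left(-3\right) = 3$)
$U{\left(A,V \right)} = \frac{3 + V}{A + V}$ ($U{\left(A,V \right)} = \frac{V + 3}{A + V} = \frac{3 + V}{A + V}$)
$\frac{33088 + U{\left(142,203 \right)}}{15321 - 8574} = \frac{33088 + \frac{3 + 203}{142 + 203}}{15321 - 8574} = \frac{33088 + \frac{1}{345} \cdot 206}{6747} = \left(33088 + \frac{1}{345} \cdot 206\right) \frac{1}{6747} = \left(33088 + \frac{206}{345}\right) \frac{1}{6747} = \frac{11415566}{345} \cdot \frac{1}{6747} = \frac{11415566}{2327715}$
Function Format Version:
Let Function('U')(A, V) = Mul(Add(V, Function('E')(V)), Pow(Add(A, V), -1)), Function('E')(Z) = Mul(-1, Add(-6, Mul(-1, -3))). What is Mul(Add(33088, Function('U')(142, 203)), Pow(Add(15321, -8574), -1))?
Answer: Rational(11415566, 2327715) ≈ 4.9042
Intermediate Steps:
Function('E')(Z) = 3 (Function('E')(Z) = Mul(-1, Add(-6, 3)) = Mul(-1, -3) = 3)
Function('U')(A, V) = Mul(Pow(Add(A, V), -1), Add(3, V)) (Function('U')(A, V) = Mul(Add(V, 3), Pow(Add(A, V), -1)) = Mul(Add(3, V), Pow(Add(A, V), -1)) = Mul(Pow(Add(A, V), -1), Add(3, V)))
Mul(Add(33088, Function('U')(142, 203)), Pow(Add(15321, -8574), -1)) = Mul(Add(33088, Mul(Pow(Add(142, 203), -1), Add(3, 203))), Pow(Add(15321, -8574), -1)) = Mul(Add(33088, Mul(Pow(345, -1), 206)), Pow(6747, -1)) = Mul(Add(33088, Mul(Rational(1, 345), 206)), Rational(1, 6747)) = Mul(Add(33088, Rational(206, 345)), Rational(1, 6747)) = Mul(Rational(11415566, 345), Rational(1, 6747)) = Rational(11415566, 2327715)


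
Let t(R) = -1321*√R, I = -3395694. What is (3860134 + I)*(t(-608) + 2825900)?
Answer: 1312460996000 - 2454100960*I*√38 ≈ 1.3125e+12 - 1.5128e+10*I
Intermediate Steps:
(3860134 + I)*(t(-608) + 2825900) = (3860134 - 3395694)*(-5284*I*√38 + 2825900) = 464440*(-5284*I*√38 + 2825900) = 464440*(2825900 - 5284*I*√38) = 1312460996000 - 2454100960*I*√38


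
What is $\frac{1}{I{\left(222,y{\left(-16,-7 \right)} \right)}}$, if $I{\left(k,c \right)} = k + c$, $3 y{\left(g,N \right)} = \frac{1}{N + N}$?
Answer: $\frac{42}{9323} \approx 0.004505$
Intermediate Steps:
$y{\left(g,N \right)} = \frac{1}{6 N}$ ($y{\left(g,N \right)} = \frac{1}{3 \left(N + N\right)} = \frac{1}{3 \cdot 2 N} = \frac{\frac{1}{2} \frac{1}{N}}{3} = \frac{1}{6 N}$)
$I{\left(k,c \right)} = c + k$
$\frac{1}{I{\left(222,y{\left(-16,-7 \right)} \right)}} = \frac{1}{\frac{1}{6 \left(-7\right)} + 222} = \frac{1}{\frac{1}{6} \left(- \frac{1}{7}\right) + 222} = \frac{1}{- \frac{1}{42} + 222} = \frac{1}{\frac{9323}{42}} = \frac{42}{9323}$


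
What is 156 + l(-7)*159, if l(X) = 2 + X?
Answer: -639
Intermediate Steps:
156 + l(-7)*159 = 156 + (2 - 7)*159 = 156 - 5*159 = 156 - 795 = -639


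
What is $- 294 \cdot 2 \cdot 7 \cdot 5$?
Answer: $-20580$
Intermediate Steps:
$- 294 \cdot 2 \cdot 7 \cdot 5 = - 294 \cdot 14 \cdot 5 = \left(-294\right) 70 = -20580$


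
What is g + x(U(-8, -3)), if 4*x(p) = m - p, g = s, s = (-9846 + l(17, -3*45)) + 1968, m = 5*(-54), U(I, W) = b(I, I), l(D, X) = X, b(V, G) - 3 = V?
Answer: -32317/4 ≈ -8079.3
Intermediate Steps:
b(V, G) = 3 + V
U(I, W) = 3 + I
m = -270
s = -8013 (s = (-9846 - 3*45) + 1968 = (-9846 - 135) + 1968 = -9981 + 1968 = -8013)
g = -8013
x(p) = -135/2 - p/4 (x(p) = (-270 - p)/4 = -135/2 - p/4)
g + x(U(-8, -3)) = -8013 + (-135/2 - (3 - 8)/4) = -8013 + (-135/2 - ¼*(-5)) = -8013 + (-135/2 + 5/4) = -8013 - 265/4 = -32317/4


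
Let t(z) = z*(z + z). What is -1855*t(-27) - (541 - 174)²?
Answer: -2839279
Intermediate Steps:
t(z) = 2*z² (t(z) = z*(2*z) = 2*z²)
-1855*t(-27) - (541 - 174)² = -3710*(-27)² - (541 - 174)² = -3710*729 - 1*367² = -1855*1458 - 1*134689 = -2704590 - 134689 = -2839279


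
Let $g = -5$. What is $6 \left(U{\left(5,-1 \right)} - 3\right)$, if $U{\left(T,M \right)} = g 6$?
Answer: $-198$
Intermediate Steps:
$U{\left(T,M \right)} = -30$ ($U{\left(T,M \right)} = \left(-5\right) 6 = -30$)
$6 \left(U{\left(5,-1 \right)} - 3\right) = 6 \left(-30 - 3\right) = 6 \left(-33\right) = -198$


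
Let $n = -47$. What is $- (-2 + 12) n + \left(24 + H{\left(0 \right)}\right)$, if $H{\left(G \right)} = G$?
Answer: $494$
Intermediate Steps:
$- (-2 + 12) n + \left(24 + H{\left(0 \right)}\right) = - (-2 + 12) \left(-47\right) + \left(24 + 0\right) = \left(-1\right) 10 \left(-47\right) + 24 = \left(-10\right) \left(-47\right) + 24 = 470 + 24 = 494$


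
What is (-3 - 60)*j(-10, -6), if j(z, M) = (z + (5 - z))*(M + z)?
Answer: 5040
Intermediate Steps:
j(z, M) = 5*M + 5*z (j(z, M) = 5*(M + z) = 5*M + 5*z)
(-3 - 60)*j(-10, -6) = (-3 - 60)*(5*(-6) + 5*(-10)) = -63*(-30 - 50) = -63*(-80) = 5040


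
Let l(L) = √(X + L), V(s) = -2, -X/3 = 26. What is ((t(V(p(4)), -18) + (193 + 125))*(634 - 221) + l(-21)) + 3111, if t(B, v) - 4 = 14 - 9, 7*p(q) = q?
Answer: 138162 + 3*I*√11 ≈ 1.3816e+5 + 9.9499*I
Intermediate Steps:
X = -78 (X = -3*26 = -78)
p(q) = q/7
t(B, v) = 9 (t(B, v) = 4 + (14 - 9) = 4 + 5 = 9)
l(L) = √(-78 + L)
((t(V(p(4)), -18) + (193 + 125))*(634 - 221) + l(-21)) + 3111 = ((9 + (193 + 125))*(634 - 221) + √(-78 - 21)) + 3111 = ((9 + 318)*413 + √(-99)) + 3111 = (327*413 + 3*I*√11) + 3111 = (135051 + 3*I*√11) + 3111 = 138162 + 3*I*√11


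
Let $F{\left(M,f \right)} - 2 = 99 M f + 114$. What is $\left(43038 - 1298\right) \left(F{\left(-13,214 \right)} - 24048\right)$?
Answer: $-12494869000$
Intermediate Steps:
$F{\left(M,f \right)} = 116 + 99 M f$ ($F{\left(M,f \right)} = 2 + \left(99 M f + 114\right) = 2 + \left(114 + 99 M f\right) = 116 + 99 M f$)
$\left(43038 - 1298\right) \left(F{\left(-13,214 \right)} - 24048\right) = \left(43038 - 1298\right) \left(\left(116 + 99 \left(-13\right) 214\right) - 24048\right) = 41740 \left(\left(116 - 275418\right) - 24048\right) = 41740 \left(-275302 - 24048\right) = 41740 \left(-299350\right) = -12494869000$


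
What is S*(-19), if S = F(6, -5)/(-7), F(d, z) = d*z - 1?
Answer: -589/7 ≈ -84.143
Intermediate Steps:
F(d, z) = -1 + d*z
S = 31/7 (S = (-1 + 6*(-5))/(-7) = (-1 - 30)*(-⅐) = -31*(-⅐) = 31/7 ≈ 4.4286)
S*(-19) = (31/7)*(-19) = -589/7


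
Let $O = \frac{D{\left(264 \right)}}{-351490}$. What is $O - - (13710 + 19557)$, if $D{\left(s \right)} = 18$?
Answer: $\frac{5846508906}{175745} \approx 33267.0$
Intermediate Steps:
$O = - \frac{9}{175745}$ ($O = \frac{18}{-351490} = 18 \left(- \frac{1}{351490}\right) = - \frac{9}{175745} \approx -5.1211 \cdot 10^{-5}$)
$O - - (13710 + 19557) = - \frac{9}{175745} - - (13710 + 19557) = - \frac{9}{175745} - \left(-1\right) 33267 = - \frac{9}{175745} - -33267 = - \frac{9}{175745} + 33267 = \frac{5846508906}{175745}$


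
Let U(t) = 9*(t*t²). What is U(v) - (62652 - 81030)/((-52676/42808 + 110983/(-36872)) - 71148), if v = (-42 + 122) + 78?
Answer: 498349461269732952168/14038484472373 ≈ 3.5499e+7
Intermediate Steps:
v = 158 (v = 80 + 78 = 158)
U(t) = 9*t³
U(v) - (62652 - 81030)/((-52676/42808 + 110983/(-36872)) - 71148) = 9*158³ - (62652 - 81030)/((-52676/42808 + 110983/(-36872)) - 71148) = 9*3944312 - (-18378)/((-52676*1/42808 + 110983*(-1/36872)) - 71148) = 35498808 - (-18378)/((-13169/10702 - 110983/36872) - 71148) = 35498808 - (-18378)/(-836653717/197302072 - 71148) = 35498808 - (-18378)/(-14038484472373/197302072) = 35498808 - (-18378)*(-197302072)/14038484472373 = 35498808 - 1*3626017479216/14038484472373 = 35498808 - 3626017479216/14038484472373 = 498349461269732952168/14038484472373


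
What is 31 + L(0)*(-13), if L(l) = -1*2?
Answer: 57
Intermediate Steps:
L(l) = -2
31 + L(0)*(-13) = 31 - 2*(-13) = 31 + 26 = 57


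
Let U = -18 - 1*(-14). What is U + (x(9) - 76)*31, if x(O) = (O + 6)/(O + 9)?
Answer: -14005/6 ≈ -2334.2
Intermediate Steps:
U = -4 (U = -18 + 14 = -4)
x(O) = (6 + O)/(9 + O)
U + (x(9) - 76)*31 = -4 + ((6 + 9)/(9 + 9) - 76)*31 = -4 + (15/18 - 76)*31 = -4 + ((1/18)*15 - 76)*31 = -4 + (⅚ - 76)*31 = -4 - 451/6*31 = -4 - 13981/6 = -14005/6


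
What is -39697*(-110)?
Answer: 4366670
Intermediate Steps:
-39697*(-110) = 4366670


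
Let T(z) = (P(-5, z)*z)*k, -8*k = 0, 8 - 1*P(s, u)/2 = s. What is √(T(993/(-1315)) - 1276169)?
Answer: I*√1276169 ≈ 1129.7*I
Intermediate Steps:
P(s, u) = 16 - 2*s
k = 0 (k = -⅛*0 = 0)
T(z) = 0 (T(z) = ((16 - 2*(-5))*z)*0 = ((16 + 10)*z)*0 = (26*z)*0 = 0)
√(T(993/(-1315)) - 1276169) = √(0 - 1276169) = √(-1276169) = I*√1276169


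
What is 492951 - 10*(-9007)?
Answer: 583021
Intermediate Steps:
492951 - 10*(-9007) = 492951 + 90070 = 583021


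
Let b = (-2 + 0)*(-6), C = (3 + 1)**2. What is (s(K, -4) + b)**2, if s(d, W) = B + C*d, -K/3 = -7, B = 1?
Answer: 121801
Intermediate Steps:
K = 21 (K = -3*(-7) = 21)
C = 16 (C = 4**2 = 16)
s(d, W) = 1 + 16*d
b = 12 (b = -2*(-6) = 12)
(s(K, -4) + b)**2 = ((1 + 16*21) + 12)**2 = ((1 + 336) + 12)**2 = (337 + 12)**2 = 349**2 = 121801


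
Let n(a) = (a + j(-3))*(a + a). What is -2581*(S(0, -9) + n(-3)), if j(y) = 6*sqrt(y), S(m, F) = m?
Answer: -46458 + 92916*I*sqrt(3) ≈ -46458.0 + 1.6094e+5*I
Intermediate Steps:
n(a) = 2*a*(a + 6*I*sqrt(3)) (n(a) = (a + 6*sqrt(-3))*(a + a) = (a + 6*(I*sqrt(3)))*(2*a) = (a + 6*I*sqrt(3))*(2*a) = 2*a*(a + 6*I*sqrt(3)))
-2581*(S(0, -9) + n(-3)) = -2581*(0 + 2*(-3)*(-3 + 6*I*sqrt(3))) = -2581*(0 + (18 - 36*I*sqrt(3))) = -2581*(18 - 36*I*sqrt(3)) = -46458 + 92916*I*sqrt(3)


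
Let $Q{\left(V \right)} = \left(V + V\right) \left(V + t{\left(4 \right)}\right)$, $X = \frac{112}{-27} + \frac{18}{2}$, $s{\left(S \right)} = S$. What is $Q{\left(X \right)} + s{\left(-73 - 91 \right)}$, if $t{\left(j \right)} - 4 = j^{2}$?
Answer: $\frac{56246}{729} \approx 77.155$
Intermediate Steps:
$X = \frac{131}{27}$ ($X = 112 \left(- \frac{1}{27}\right) + 18 \cdot \frac{1}{2} = - \frac{112}{27} + 9 = \frac{131}{27} \approx 4.8519$)
$t{\left(j \right)} = 4 + j^{2}$
$Q{\left(V \right)} = 2 V \left(20 + V\right)$ ($Q{\left(V \right)} = \left(V + V\right) \left(V + \left(4 + 4^{2}\right)\right) = 2 V \left(V + \left(4 + 16\right)\right) = 2 V \left(V + 20\right) = 2 V \left(20 + V\right)$)
$Q{\left(X \right)} + s{\left(-73 - 91 \right)} = 2 \cdot \frac{131}{27} \left(20 + \frac{131}{27}\right) - 164 = 2 \cdot \frac{131}{27} \cdot \frac{671}{27} - 164 = \frac{175802}{729} - 164 = \frac{56246}{729}$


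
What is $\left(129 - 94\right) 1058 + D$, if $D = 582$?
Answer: $37612$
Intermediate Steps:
$\left(129 - 94\right) 1058 + D = \left(129 - 94\right) 1058 + 582 = 35 \cdot 1058 + 582 = 37030 + 582 = 37612$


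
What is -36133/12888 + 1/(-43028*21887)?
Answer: -8507097842269/3034330859592 ≈ -2.8036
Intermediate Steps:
-36133/12888 + 1/(-43028*21887) = -36133*1/12888 - 1/43028*1/21887 = -36133/12888 - 1/941753836 = -8507097842269/3034330859592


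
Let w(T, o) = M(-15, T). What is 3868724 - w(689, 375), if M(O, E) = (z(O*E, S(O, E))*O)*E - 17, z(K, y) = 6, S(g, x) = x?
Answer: 3930751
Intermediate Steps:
M(O, E) = -17 + 6*E*O (M(O, E) = (6*O)*E - 17 = 6*E*O - 17 = -17 + 6*E*O)
w(T, o) = -17 - 90*T (w(T, o) = -17 + 6*T*(-15) = -17 - 90*T)
3868724 - w(689, 375) = 3868724 - (-17 - 90*689) = 3868724 - (-17 - 62010) = 3868724 - 1*(-62027) = 3868724 + 62027 = 3930751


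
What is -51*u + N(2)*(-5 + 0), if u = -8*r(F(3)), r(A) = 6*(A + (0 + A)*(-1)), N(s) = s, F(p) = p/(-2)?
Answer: -10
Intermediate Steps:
F(p) = -p/2 (F(p) = p*(-1/2) = -p/2)
r(A) = 0 (r(A) = 6*(A + A*(-1)) = 6*(A - A) = 6*0 = 0)
u = 0 (u = -8*0 = 0)
-51*u + N(2)*(-5 + 0) = -51*0 + 2*(-5 + 0) = 0 + 2*(-5) = 0 - 10 = -10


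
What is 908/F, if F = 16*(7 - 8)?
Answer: -227/4 ≈ -56.750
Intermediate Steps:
F = -16 (F = 16*(-1) = -16)
908/F = 908/(-16) = 908*(-1/16) = -227/4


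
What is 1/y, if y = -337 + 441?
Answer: 1/104 ≈ 0.0096154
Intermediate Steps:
y = 104
1/y = 1/104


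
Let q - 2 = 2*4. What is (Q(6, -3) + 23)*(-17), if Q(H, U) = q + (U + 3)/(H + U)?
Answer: -561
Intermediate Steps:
q = 10 (q = 2 + 2*4 = 2 + 8 = 10)
Q(H, U) = 10 + (3 + U)/(H + U) (Q(H, U) = 10 + (U + 3)/(H + U) = 10 + (3 + U)/(H + U))
(Q(6, -3) + 23)*(-17) = ((3 + 10*6 + 11*(-3))/(6 - 3) + 23)*(-17) = ((3 + 60 - 33)/3 + 23)*(-17) = ((⅓)*30 + 23)*(-17) = (10 + 23)*(-17) = 33*(-17) = -561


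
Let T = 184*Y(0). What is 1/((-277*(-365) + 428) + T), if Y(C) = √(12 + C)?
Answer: 101533/10308543817 - 368*√3/10308543817 ≈ 9.7876e-6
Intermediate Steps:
T = 368*√3 (T = 184*√(12 + 0) = 184*√12 = 184*(2*√3) = 368*√3 ≈ 637.39)
1/((-277*(-365) + 428) + T) = 1/((-277*(-365) + 428) + 368*√3) = 1/((101105 + 428) + 368*√3) = 1/(101533 + 368*√3)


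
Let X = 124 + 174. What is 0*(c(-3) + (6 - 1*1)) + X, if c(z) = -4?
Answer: 298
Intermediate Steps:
X = 298
0*(c(-3) + (6 - 1*1)) + X = 0*(-4 + (6 - 1*1)) + 298 = 0*(-4 + (6 - 1)) + 298 = 0*(-4 + 5) + 298 = 0*1 + 298 = 0 + 298 = 298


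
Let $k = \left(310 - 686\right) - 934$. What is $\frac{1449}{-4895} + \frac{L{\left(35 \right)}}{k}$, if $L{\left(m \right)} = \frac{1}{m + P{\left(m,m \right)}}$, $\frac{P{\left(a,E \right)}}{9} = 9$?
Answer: $- \frac{44038987}{148768840} \approx -0.29602$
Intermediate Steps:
$k = -1310$ ($k = -376 - 934 = -1310$)
$P{\left(a,E \right)} = 81$ ($P{\left(a,E \right)} = 9 \cdot 9 = 81$)
$L{\left(m \right)} = \frac{1}{81 + m}$ ($L{\left(m \right)} = \frac{1}{m + 81} = \frac{1}{81 + m}$)
$\frac{1449}{-4895} + \frac{L{\left(35 \right)}}{k} = \frac{1449}{-4895} + \frac{1}{\left(81 + 35\right) \left(-1310\right)} = 1449 \left(- \frac{1}{4895}\right) + \frac{1}{116} \left(- \frac{1}{1310}\right) = - \frac{1449}{4895} + \frac{1}{116} \left(- \frac{1}{1310}\right) = - \frac{1449}{4895} - \frac{1}{151960} = - \frac{44038987}{148768840}$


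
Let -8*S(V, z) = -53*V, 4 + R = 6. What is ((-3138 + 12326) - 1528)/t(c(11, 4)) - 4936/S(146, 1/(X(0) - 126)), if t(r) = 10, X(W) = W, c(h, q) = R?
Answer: 2943910/3869 ≈ 760.90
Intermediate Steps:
R = 2 (R = -4 + 6 = 2)
c(h, q) = 2
S(V, z) = 53*V/8 (S(V, z) = -(-53)*V/8 = 53*V/8)
((-3138 + 12326) - 1528)/t(c(11, 4)) - 4936/S(146, 1/(X(0) - 126)) = ((-3138 + 12326) - 1528)/10 - 4936/((53/8)*146) = (9188 - 1528)*(1/10) - 4936/3869/4 = 7660*(1/10) - 4936*4/3869 = 766 - 19744/3869 = 2943910/3869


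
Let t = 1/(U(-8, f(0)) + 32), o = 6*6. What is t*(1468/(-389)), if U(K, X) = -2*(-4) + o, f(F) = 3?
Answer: -367/7391 ≈ -0.049655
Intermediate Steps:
o = 36
U(K, X) = 44 (U(K, X) = -2*(-4) + 36 = 8 + 36 = 44)
t = 1/76 (t = 1/(44 + 32) = 1/76 ≈ 0.013158)
t*(1468/(-389)) = (1468/(-389))/76 = (1468*(-1/389))/76 = (1/76)*(-1468/389) = -367/7391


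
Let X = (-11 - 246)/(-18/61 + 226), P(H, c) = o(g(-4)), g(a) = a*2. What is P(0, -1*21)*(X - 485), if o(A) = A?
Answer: 6693157/1721 ≈ 3889.1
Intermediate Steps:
g(a) = 2*a
P(H, c) = -8 (P(H, c) = 2*(-4) = -8)
X = -15677/13768 (X = -257/(-18*1/61 + 226) = -257/(-18/61 + 226) = -257/13768/61 = -257*61/13768 = -15677/13768 ≈ -1.1387)
P(0, -1*21)*(X - 485) = -8*(-15677/13768 - 485) = -8*(-6693157/13768) = 6693157/1721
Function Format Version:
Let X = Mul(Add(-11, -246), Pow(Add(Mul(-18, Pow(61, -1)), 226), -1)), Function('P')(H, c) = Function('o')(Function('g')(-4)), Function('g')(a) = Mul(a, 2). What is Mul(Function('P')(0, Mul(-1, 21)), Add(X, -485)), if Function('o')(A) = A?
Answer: Rational(6693157, 1721) ≈ 3889.1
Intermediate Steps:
Function('g')(a) = Mul(2, a)
Function('P')(H, c) = -8 (Function('P')(H, c) = Mul(2, -4) = -8)
X = Rational(-15677, 13768) (X = Mul(-257, Pow(Add(Mul(-18, Rational(1, 61)), 226), -1)) = Mul(-257, Pow(Add(Rational(-18, 61), 226), -1)) = Mul(-257, Pow(Rational(13768, 61), -1)) = Mul(-257, Rational(61, 13768)) = Rational(-15677, 13768) ≈ -1.1387)
Mul(Function('P')(0, Mul(-1, 21)), Add(X, -485)) = Mul(-8, Add(Rational(-15677, 13768), -485)) = Mul(-8, Rational(-6693157, 13768)) = Rational(6693157, 1721)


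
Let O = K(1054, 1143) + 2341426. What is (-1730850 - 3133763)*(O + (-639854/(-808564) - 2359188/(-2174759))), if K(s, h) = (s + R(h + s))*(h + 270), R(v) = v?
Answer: -1561141949329409776401657/46274522002 ≈ -3.3737e+13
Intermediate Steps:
K(s, h) = (270 + h)*(h + 2*s) (K(s, h) = (s + (h + s))*(h + 270) = (h + 2*s)*(270 + h) = (270 + h)*(h + 2*s))
O = 6935089 (O = (270*1143 + 540*1054 + 1143*1054 + 1143*(1143 + 1054)) + 2341426 = (308610 + 569160 + 1204722 + 1143*2197) + 2341426 = (308610 + 569160 + 1204722 + 2511171) + 2341426 = 4593663 + 2341426 = 6935089)
(-1730850 - 3133763)*(O + (-639854/(-808564) - 2359188/(-2174759))) = (-1730850 - 3133763)*(6935089 + (-639854/(-808564) - 2359188/(-2174759))) = -4864613*(6935089 + (-639854*(-1/808564) - 2359188*(-1/2174759))) = -4864613*(6935089 + (319927/404282 + 2359188/2174759)) = -4864613*(6935089 + 86817966611/46274522002) = -4864613*320918015334294789/46274522002 = -1561141949329409776401657/46274522002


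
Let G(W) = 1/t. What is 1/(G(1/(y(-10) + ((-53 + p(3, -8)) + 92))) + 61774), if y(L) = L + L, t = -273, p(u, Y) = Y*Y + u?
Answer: 273/16864301 ≈ 1.6188e-5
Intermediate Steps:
p(u, Y) = u + Y**2 (p(u, Y) = Y**2 + u = u + Y**2)
y(L) = 2*L
G(W) = -1/273 (G(W) = 1/(-273) = -1/273)
1/(G(1/(y(-10) + ((-53 + p(3, -8)) + 92))) + 61774) = 1/(-1/273 + 61774) = 1/(16864301/273) = 273/16864301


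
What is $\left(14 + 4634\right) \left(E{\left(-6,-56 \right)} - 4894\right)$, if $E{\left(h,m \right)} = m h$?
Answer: $-21185584$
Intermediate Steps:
$E{\left(h,m \right)} = h m$
$\left(14 + 4634\right) \left(E{\left(-6,-56 \right)} - 4894\right) = \left(14 + 4634\right) \left(\left(-6\right) \left(-56\right) - 4894\right) = 4648 \left(336 - 4894\right) = 4648 \left(-4558\right) = -21185584$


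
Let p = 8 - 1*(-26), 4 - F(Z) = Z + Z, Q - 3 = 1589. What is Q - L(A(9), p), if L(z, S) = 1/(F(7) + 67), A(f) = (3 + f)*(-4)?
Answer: 90743/57 ≈ 1592.0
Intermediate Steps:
Q = 1592 (Q = 3 + 1589 = 1592)
F(Z) = 4 - 2*Z (F(Z) = 4 - (Z + Z) = 4 - 2*Z)
A(f) = -12 - 4*f
p = 34 (p = 8 + 26 = 34)
L(z, S) = 1/57 (L(z, S) = 1/((4 - 2*7) + 67) = 1/((4 - 14) + 67) = 1/(-10 + 67) = 1/57)
Q - L(A(9), p) = 1592 - 1*1/57 = 1592 - 1/57 = 90743/57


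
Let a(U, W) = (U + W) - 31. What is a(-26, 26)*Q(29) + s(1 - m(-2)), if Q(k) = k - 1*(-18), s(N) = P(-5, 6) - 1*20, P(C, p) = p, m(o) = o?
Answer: -1471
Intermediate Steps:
s(N) = -14 (s(N) = 6 - 1*20 = 6 - 20 = -14)
a(U, W) = -31 + U + W
Q(k) = 18 + k (Q(k) = k + 18 = 18 + k)
a(-26, 26)*Q(29) + s(1 - m(-2)) = (-31 - 26 + 26)*(18 + 29) - 14 = -31*47 - 14 = -1457 - 14 = -1471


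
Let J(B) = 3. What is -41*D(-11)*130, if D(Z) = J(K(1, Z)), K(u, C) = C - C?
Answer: -15990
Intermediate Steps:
K(u, C) = 0
D(Z) = 3
-41*D(-11)*130 = -41*3*130 = -123*130 = -15990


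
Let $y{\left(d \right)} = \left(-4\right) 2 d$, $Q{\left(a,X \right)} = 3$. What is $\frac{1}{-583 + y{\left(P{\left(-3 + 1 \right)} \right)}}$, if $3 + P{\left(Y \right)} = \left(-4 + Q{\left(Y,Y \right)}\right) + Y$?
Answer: $- \frac{1}{535} \approx -0.0018692$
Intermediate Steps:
$P{\left(Y \right)} = -4 + Y$ ($P{\left(Y \right)} = -3 + \left(\left(-4 + 3\right) + Y\right) = -3 + \left(-1 + Y\right) = -4 + Y$)
$y{\left(d \right)} = - 8 d$
$\frac{1}{-583 + y{\left(P{\left(-3 + 1 \right)} \right)}} = \frac{1}{-583 - 8 \left(-4 + \left(-3 + 1\right)\right)} = \frac{1}{-583 - 8 \left(-4 - 2\right)} = \frac{1}{-583 - -48} = \frac{1}{-583 + 48} = \frac{1}{-535} = - \frac{1}{535}$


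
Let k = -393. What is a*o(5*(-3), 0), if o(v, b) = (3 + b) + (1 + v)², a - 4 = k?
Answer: -77411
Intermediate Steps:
a = -389 (a = 4 - 393 = -389)
o(v, b) = 3 + b + (1 + v)²
a*o(5*(-3), 0) = -389*(3 + 0 + (1 + 5*(-3))²) = -389*(3 + 0 + (1 - 15)²) = -389*(3 + 0 + (-14)²) = -389*(3 + 0 + 196) = -389*199 = -77411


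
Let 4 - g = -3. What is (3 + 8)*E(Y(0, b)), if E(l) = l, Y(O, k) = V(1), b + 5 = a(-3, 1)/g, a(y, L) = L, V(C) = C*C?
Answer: 11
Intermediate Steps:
V(C) = C**2
g = 7 (g = 4 - 1*(-3) = 4 + 3 = 7)
b = -34/7 (b = -5 + 1/7 = -34/7 ≈ -4.8571)
Y(O, k) = 1 (Y(O, k) = 1**2 = 1)
(3 + 8)*E(Y(0, b)) = (3 + 8)*1 = 11*1 = 11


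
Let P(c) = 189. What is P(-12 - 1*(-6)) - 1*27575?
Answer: -27386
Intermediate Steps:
P(-12 - 1*(-6)) - 1*27575 = 189 - 1*27575 = 189 - 27575 = -27386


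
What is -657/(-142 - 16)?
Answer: 657/158 ≈ 4.1582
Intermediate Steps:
-657/(-142 - 16) = -657/(-158) = -1/158*(-657) = 657/158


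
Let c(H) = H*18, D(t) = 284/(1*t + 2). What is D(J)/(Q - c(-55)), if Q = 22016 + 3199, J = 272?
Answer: 142/3590085 ≈ 3.9553e-5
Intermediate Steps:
D(t) = 284/(2 + t) (D(t) = 284/(t + 2) = 284/(2 + t))
c(H) = 18*H
Q = 25215
D(J)/(Q - c(-55)) = (284/(2 + 272))/(25215 - 18*(-55)) = (284/274)/(25215 - 1*(-990)) = (284*(1/274))/(25215 + 990) = (142/137)/26205 = (142/137)*(1/26205) = 142/3590085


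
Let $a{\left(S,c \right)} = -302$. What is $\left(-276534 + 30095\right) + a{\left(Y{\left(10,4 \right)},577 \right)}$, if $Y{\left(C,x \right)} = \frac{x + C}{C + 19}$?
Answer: $-246741$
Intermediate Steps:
$Y{\left(C,x \right)} = \frac{C + x}{19 + C}$
$\left(-276534 + 30095\right) + a{\left(Y{\left(10,4 \right)},577 \right)} = \left(-276534 + 30095\right) - 302 = -246439 - 302 = -246741$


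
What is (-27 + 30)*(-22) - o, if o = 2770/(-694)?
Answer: -21517/347 ≈ -62.009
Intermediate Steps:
o = -1385/347 (o = 2770*(-1/694) = -1385/347 ≈ -3.9914)
(-27 + 30)*(-22) - o = (-27 + 30)*(-22) - 1*(-1385/347) = 3*(-22) + 1385/347 = -66 + 1385/347 = -21517/347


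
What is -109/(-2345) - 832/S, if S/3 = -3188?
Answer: 748379/5606895 ≈ 0.13347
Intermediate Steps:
S = -9564 (S = 3*(-3188) = -9564)
-109/(-2345) - 832/S = -109/(-2345) - 832/(-9564) = -109*(-1/2345) - 832*(-1/9564) = 109/2345 + 208/2391 = 748379/5606895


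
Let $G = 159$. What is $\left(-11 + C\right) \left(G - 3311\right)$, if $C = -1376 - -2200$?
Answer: $-2562576$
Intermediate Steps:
$C = 824$ ($C = -1376 + 2200 = 824$)
$\left(-11 + C\right) \left(G - 3311\right) = \left(-11 + 824\right) \left(159 - 3311\right) = 813 \left(-3152\right) = -2562576$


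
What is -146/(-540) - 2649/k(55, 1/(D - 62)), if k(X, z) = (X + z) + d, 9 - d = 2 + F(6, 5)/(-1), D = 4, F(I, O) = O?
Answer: -2746649/69930 ≈ -39.277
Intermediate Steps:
d = 12 (d = 9 - (2 + 5/(-1)) = 9 - (2 - 1*5) = 9 - (2 - 5) = 9 - 1*(-3) = 9 + 3 = 12)
k(X, z) = 12 + X + z (k(X, z) = (X + z) + 12 = 12 + X + z)
-146/(-540) - 2649/k(55, 1/(D - 62)) = -146/(-540) - 2649/(12 + 55 + 1/(4 - 62)) = -146*(-1/540) - 2649/(12 + 55 + 1/(-58)) = 73/270 - 2649/(12 + 55 - 1/58) = 73/270 - 2649/3885/58 = 73/270 - 2649*58/3885 = 73/270 - 51214/1295 = -2746649/69930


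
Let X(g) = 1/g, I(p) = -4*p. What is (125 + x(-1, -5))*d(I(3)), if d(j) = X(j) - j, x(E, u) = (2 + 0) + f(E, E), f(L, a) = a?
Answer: 3003/2 ≈ 1501.5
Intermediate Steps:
x(E, u) = 2 + E (x(E, u) = (2 + 0) + E = 2 + E)
d(j) = 1/j - j
(125 + x(-1, -5))*d(I(3)) = (125 + (2 - 1))*(1/(-4*3) - (-4)*3) = (125 + 1)*(1/(-12) - 1*(-12)) = 126*(-1/12 + 12) = 126*(143/12) = 3003/2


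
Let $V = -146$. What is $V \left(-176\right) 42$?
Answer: $1079232$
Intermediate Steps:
$V \left(-176\right) 42 = \left(-146\right) \left(-176\right) 42 = 25696 \cdot 42 = 1079232$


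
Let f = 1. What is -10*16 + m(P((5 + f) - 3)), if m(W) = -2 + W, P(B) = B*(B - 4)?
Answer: -165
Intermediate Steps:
P(B) = B*(-4 + B)
-10*16 + m(P((5 + f) - 3)) = -10*16 + (-2 + ((5 + 1) - 3)*(-4 + ((5 + 1) - 3))) = -160 + (-2 + (6 - 3)*(-4 + (6 - 3))) = -160 + (-2 + 3*(-4 + 3)) = -160 + (-2 + 3*(-1)) = -160 + (-2 - 3) = -160 - 5 = -165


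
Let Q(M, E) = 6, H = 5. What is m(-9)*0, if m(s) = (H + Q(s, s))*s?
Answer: 0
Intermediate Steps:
m(s) = 11*s (m(s) = (5 + 6)*s = 11*s)
m(-9)*0 = (11*(-9))*0 = -99*0 = 0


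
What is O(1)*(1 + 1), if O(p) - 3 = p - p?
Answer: 6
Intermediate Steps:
O(p) = 3 (O(p) = 3 + (p - p) = 3 + 0 = 3)
O(1)*(1 + 1) = 3*(1 + 1) = 3*2 = 6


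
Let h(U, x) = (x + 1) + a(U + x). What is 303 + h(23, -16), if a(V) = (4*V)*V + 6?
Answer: 490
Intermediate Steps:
a(V) = 6 + 4*V**2 (a(V) = 4*V**2 + 6 = 6 + 4*V**2)
h(U, x) = 7 + x + 4*(U + x)**2 (h(U, x) = (x + 1) + (6 + 4*(U + x)**2) = (1 + x) + (6 + 4*(U + x)**2) = 7 + x + 4*(U + x)**2)
303 + h(23, -16) = 303 + (7 - 16 + 4*(23 - 16)**2) = 303 + (7 - 16 + 4*7**2) = 303 + (7 - 16 + 4*49) = 303 + (7 - 16 + 196) = 303 + 187 = 490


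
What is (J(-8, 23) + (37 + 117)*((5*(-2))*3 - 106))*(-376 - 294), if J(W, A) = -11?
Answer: 14039850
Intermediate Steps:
(J(-8, 23) + (37 + 117)*((5*(-2))*3 - 106))*(-376 - 294) = (-11 + (37 + 117)*((5*(-2))*3 - 106))*(-376 - 294) = (-11 + 154*(-10*3 - 106))*(-670) = (-11 + 154*(-30 - 106))*(-670) = (-11 + 154*(-136))*(-670) = (-11 - 20944)*(-670) = -20955*(-670) = 14039850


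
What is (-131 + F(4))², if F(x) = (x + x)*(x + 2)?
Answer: 6889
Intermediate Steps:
F(x) = 2*x*(2 + x) (F(x) = (2*x)*(2 + x) = 2*x*(2 + x))
(-131 + F(4))² = (-131 + 2*4*(2 + 4))² = (-131 + 2*4*6)² = (-131 + 48)² = (-83)² = 6889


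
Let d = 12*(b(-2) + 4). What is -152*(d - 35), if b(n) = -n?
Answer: -5624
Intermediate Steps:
d = 72 (d = 12*(-1*(-2) + 4) = 12*(2 + 4) = 12*6 = 72)
-152*(d - 35) = -152*(72 - 35) = -152*37 = -5624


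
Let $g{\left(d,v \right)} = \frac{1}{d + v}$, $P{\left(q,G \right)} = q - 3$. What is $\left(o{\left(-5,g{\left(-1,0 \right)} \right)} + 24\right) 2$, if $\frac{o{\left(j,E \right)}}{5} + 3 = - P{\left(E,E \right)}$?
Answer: $58$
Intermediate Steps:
$P{\left(q,G \right)} = -3 + q$ ($P{\left(q,G \right)} = q - 3 = -3 + q$)
$o{\left(j,E \right)} = - 5 E$ ($o{\left(j,E \right)} = -15 + 5 \left(- (-3 + E)\right) = -15 + 5 \left(3 - E\right) = -15 - \left(-15 + 5 E\right) = - 5 E$)
$\left(o{\left(-5,g{\left(-1,0 \right)} \right)} + 24\right) 2 = \left(- \frac{5}{-1 + 0} + 24\right) 2 = \left(- \frac{5}{-1} + 24\right) 2 = \left(\left(-5\right) \left(-1\right) + 24\right) 2 = \left(5 + 24\right) 2 = 29 \cdot 2 = 58$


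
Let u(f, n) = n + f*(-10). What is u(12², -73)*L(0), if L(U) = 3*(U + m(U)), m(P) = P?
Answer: 0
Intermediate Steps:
u(f, n) = n - 10*f
L(U) = 6*U (L(U) = 3*(U + U) = 3*(2*U) = 6*U)
u(12², -73)*L(0) = (-73 - 10*12²)*(6*0) = (-73 - 10*144)*0 = (-73 - 1440)*0 = -1513*0 = 0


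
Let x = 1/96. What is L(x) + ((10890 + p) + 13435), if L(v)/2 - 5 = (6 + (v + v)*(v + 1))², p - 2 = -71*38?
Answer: 230507412673/10616832 ≈ 21712.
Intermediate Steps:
p = -2696 (p = 2 - 71*38 = 2 - 2698 = -2696)
x = 1/96 ≈ 0.010417
L(v) = 10 + 2*(6 + 2*v*(1 + v))² (L(v) = 10 + 2*(6 + (v + v)*(v + 1))² = 10 + 2*(6 + (2*v)*(1 + v))² = 10 + 2*(6 + 2*v*(1 + v))²)
L(x) + ((10890 + p) + 13435) = (10 + 8*(3 + 1/96 + (1/96)²)²) + ((10890 - 2696) + 13435) = (10 + 8*(3 + 1/96 + 1/9216)²) + (8194 + 13435) = (10 + 8*(27745/9216)²) + 21629 = (10 + 8*(769785025/84934656)) + 21629 = (10 + 769785025/10616832) + 21629 = 875953345/10616832 + 21629 = 230507412673/10616832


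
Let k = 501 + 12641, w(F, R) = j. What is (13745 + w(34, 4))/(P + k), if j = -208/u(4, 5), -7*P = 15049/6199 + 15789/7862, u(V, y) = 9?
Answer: 42131713633702/40349275969707 ≈ 1.0442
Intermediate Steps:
P = -216191249/341155766 (P = -(15049/6199 + 15789/7862)/7 = -1/7*216191249/48736538 = -216191249/341155766 ≈ -0.63370)
j = -208/9 ≈ -23.111
w(F, R) = -208/9
k = 13142
(13745 + w(34, 4))/(P + k) = (13745 - 208/9)/(-216191249/341155766 + 13142) = 123497/(9*(4483252885523/341155766)) = (123497/9)*(341155766/4483252885523) = 42131713633702/40349275969707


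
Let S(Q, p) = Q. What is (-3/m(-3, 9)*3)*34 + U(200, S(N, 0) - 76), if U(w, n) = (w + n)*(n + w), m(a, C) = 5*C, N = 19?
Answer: 102211/5 ≈ 20442.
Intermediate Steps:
U(w, n) = (n + w)² (U(w, n) = (n + w)*(n + w) = (n + w)²)
(-3/m(-3, 9)*3)*34 + U(200, S(N, 0) - 76) = (-3/(5*9)*3)*34 + ((19 - 76) + 200)² = (-3/45*3)*34 + (-57 + 200)² = (-3*1/45*3)*34 + 143² = -1/15*3*34 + 20449 = -⅕*34 + 20449 = -34/5 + 20449 = 102211/5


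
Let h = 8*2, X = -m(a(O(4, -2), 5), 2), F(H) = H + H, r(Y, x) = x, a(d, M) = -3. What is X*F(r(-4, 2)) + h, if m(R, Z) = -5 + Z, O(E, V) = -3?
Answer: 28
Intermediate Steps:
F(H) = 2*H
X = 3 (X = -(-5 + 2) = -1*(-3) = 3)
h = 16
X*F(r(-4, 2)) + h = 3*(2*2) + 16 = 3*4 + 16 = 12 + 16 = 28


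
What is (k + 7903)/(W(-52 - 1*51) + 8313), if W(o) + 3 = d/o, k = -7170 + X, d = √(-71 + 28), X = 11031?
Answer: 1037123533560/732616164943 + 1211692*I*√43/732616164943 ≈ 1.4156 + 1.0846e-5*I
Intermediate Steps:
d = I*√43 (d = √(-43) = I*√43 ≈ 6.5574*I)
k = 3861 (k = -7170 + 11031 = 3861)
W(o) = -3 + I*√43/o (W(o) = -3 + (I*√43)/o = -3 + I*√43/o)
(k + 7903)/(W(-52 - 1*51) + 8313) = (3861 + 7903)/((-3 + I*√43/(-52 - 1*51)) + 8313) = 11764/((-3 + I*√43/(-52 - 51)) + 8313) = 11764/((-3 + I*√43/(-103)) + 8313) = 11764/((-3 + I*√43*(-1/103)) + 8313) = 11764/((-3 - I*√43/103) + 8313) = 11764/(8310 - I*√43/103)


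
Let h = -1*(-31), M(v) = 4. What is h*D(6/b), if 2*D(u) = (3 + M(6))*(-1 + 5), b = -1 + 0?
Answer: 434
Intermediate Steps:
b = -1
h = 31
D(u) = 14 (D(u) = ((3 + 4)*(-1 + 5))/2 = (7*4)/2 = (½)*28 = 14)
h*D(6/b) = 31*14 = 434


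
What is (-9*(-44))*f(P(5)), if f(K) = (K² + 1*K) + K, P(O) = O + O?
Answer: 47520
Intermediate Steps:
P(O) = 2*O
f(K) = K² + 2*K (f(K) = (K² + K) + K = (K + K²) + K = K² + 2*K)
(-9*(-44))*f(P(5)) = (-9*(-44))*((2*5)*(2 + 2*5)) = 396*(10*(2 + 10)) = 396*(10*12) = 396*120 = 47520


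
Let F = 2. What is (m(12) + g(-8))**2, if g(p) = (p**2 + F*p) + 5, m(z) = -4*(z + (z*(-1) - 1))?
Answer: 3249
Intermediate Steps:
m(z) = 4 (m(z) = -4*(z + (-z - 1)) = -4*(z + (-1 - z)) = -4*(-1) = 4)
g(p) = 5 + p**2 + 2*p (g(p) = (p**2 + 2*p) + 5 = 5 + p**2 + 2*p)
(m(12) + g(-8))**2 = (4 + (5 + (-8)**2 + 2*(-8)))**2 = (4 + (5 + 64 - 16))**2 = (4 + 53)**2 = 57**2 = 3249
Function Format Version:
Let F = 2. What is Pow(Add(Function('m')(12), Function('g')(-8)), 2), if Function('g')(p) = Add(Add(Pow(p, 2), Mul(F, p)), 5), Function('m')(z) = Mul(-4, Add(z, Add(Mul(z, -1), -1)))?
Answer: 3249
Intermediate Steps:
Function('m')(z) = 4 (Function('m')(z) = Mul(-4, Add(z, Add(Mul(-1, z), -1))) = Mul(-4, Add(z, Add(-1, Mul(-1, z)))) = Mul(-4, -1) = 4)
Function('g')(p) = Add(5, Pow(p, 2), Mul(2, p)) (Function('g')(p) = Add(Add(Pow(p, 2), Mul(2, p)), 5) = Add(5, Pow(p, 2), Mul(2, p)))
Pow(Add(Function('m')(12), Function('g')(-8)), 2) = Pow(Add(4, Add(5, Pow(-8, 2), Mul(2, -8))), 2) = Pow(Add(4, Add(5, 64, -16)), 2) = Pow(Add(4, 53), 2) = Pow(57, 2) = 3249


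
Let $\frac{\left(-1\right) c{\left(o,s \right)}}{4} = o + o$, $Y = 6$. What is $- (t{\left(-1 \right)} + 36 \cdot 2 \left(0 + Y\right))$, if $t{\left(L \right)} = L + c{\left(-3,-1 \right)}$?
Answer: $-455$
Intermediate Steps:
$c{\left(o,s \right)} = - 8 o$ ($c{\left(o,s \right)} = - 4 \left(o + o\right) = - 4 \cdot 2 o = - 8 o$)
$t{\left(L \right)} = 24 + L$ ($t{\left(L \right)} = L - -24 = L + 24 = 24 + L$)
$- (t{\left(-1 \right)} + 36 \cdot 2 \left(0 + Y\right)) = - (\left(24 - 1\right) + 36 \cdot 2 \left(0 + 6\right)) = - (23 + 36 \cdot 2 \cdot 6) = - (23 + 36 \cdot 12) = - (23 + 432) = \left(-1\right) 455 = -455$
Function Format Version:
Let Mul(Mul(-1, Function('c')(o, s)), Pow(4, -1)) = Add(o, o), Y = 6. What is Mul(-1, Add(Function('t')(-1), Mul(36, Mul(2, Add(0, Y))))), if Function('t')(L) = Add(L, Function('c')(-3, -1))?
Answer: -455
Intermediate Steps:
Function('c')(o, s) = Mul(-8, o) (Function('c')(o, s) = Mul(-4, Add(o, o)) = Mul(-4, Mul(2, o)) = Mul(-8, o))
Function('t')(L) = Add(24, L) (Function('t')(L) = Add(L, Mul(-8, -3)) = Add(L, 24) = Add(24, L))
Mul(-1, Add(Function('t')(-1), Mul(36, Mul(2, Add(0, Y))))) = Mul(-1, Add(Add(24, -1), Mul(36, Mul(2, Add(0, 6))))) = Mul(-1, Add(23, Mul(36, Mul(2, 6)))) = Mul(-1, Add(23, Mul(36, 12))) = Mul(-1, Add(23, 432)) = Mul(-1, 455) = -455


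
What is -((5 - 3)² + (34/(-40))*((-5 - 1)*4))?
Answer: -122/5 ≈ -24.400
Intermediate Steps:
-((5 - 3)² + (34/(-40))*((-5 - 1)*4)) = -(2² + (34*(-1/40))*(-6*4)) = -(4 - 17/20*(-24)) = -(4 + 102/5) = -1*122/5 = -122/5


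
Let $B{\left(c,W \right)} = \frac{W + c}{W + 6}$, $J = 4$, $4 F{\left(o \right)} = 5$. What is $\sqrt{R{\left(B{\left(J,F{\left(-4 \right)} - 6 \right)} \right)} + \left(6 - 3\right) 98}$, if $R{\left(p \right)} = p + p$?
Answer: $\frac{2 \sqrt{1830}}{5} \approx 17.111$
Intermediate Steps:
$F{\left(o \right)} = \frac{5}{4}$ ($F{\left(o \right)} = \frac{1}{4} \cdot 5 = \frac{5}{4}$)
$B{\left(c,W \right)} = \frac{W + c}{6 + W}$
$R{\left(p \right)} = 2 p$
$\sqrt{R{\left(B{\left(J,F{\left(-4 \right)} - 6 \right)} \right)} + \left(6 - 3\right) 98} = \sqrt{2 \frac{\left(\frac{5}{4} - 6\right) + 4}{6 + \left(\frac{5}{4} - 6\right)} + \left(6 - 3\right) 98} = \sqrt{2 \frac{- \frac{19}{4} + 4}{6 - \frac{19}{4}} + 3 \cdot 98} = \sqrt{2 \frac{1}{\frac{5}{4}} \left(- \frac{3}{4}\right) + 294} = \sqrt{2 \cdot \frac{4}{5} \left(- \frac{3}{4}\right) + 294} = \sqrt{2 \left(- \frac{3}{5}\right) + 294} = \sqrt{- \frac{6}{5} + 294} = \sqrt{\frac{1464}{5}} = \frac{2 \sqrt{1830}}{5}$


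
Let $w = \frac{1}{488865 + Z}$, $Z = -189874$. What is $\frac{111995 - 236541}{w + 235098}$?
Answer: $- \frac{37238133086}{70292186119} \approx -0.52976$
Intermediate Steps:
$w = \frac{1}{298991}$ ($w = \frac{1}{488865 - 189874} = \frac{1}{298991} \approx 3.3446 \cdot 10^{-6}$)
$\frac{111995 - 236541}{w + 235098} = \frac{111995 - 236541}{\frac{1}{298991} + 235098} = - \frac{124546}{\frac{70292186119}{298991}} = \left(-124546\right) \frac{298991}{70292186119} = - \frac{37238133086}{70292186119}$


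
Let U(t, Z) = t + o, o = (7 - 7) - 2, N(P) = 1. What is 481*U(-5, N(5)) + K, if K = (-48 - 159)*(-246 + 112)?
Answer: 24371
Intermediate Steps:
K = 27738 (K = -207*(-134) = 27738)
o = -2 (o = 0 - 2 = -2)
U(t, Z) = -2 + t (U(t, Z) = t - 2 = -2 + t)
481*U(-5, N(5)) + K = 481*(-2 - 5) + 27738 = 481*(-7) + 27738 = -3367 + 27738 = 24371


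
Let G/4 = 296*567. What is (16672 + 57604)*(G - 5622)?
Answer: 49445978856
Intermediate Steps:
G = 671328 (G = 4*(296*567) = 4*167832 = 671328)
(16672 + 57604)*(G - 5622) = (16672 + 57604)*(671328 - 5622) = 74276*665706 = 49445978856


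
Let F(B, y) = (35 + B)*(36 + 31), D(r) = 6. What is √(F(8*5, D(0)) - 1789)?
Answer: 2*√809 ≈ 56.886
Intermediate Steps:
F(B, y) = 2345 + 67*B (F(B, y) = (35 + B)*67 = 2345 + 67*B)
√(F(8*5, D(0)) - 1789) = √((2345 + 67*(8*5)) - 1789) = √((2345 + 67*40) - 1789) = √((2345 + 2680) - 1789) = √(5025 - 1789) = √3236 = 2*√809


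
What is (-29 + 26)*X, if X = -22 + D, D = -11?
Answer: 99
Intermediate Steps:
X = -33 (X = -22 - 11 = -33)
(-29 + 26)*X = (-29 + 26)*(-33) = -3*(-33) = 99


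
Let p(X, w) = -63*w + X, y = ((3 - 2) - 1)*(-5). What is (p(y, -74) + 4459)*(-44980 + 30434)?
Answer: -132674066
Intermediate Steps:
y = 0 (y = (1 - 1)*(-5) = 0*(-5) = 0)
p(X, w) = X - 63*w
(p(y, -74) + 4459)*(-44980 + 30434) = ((0 - 63*(-74)) + 4459)*(-44980 + 30434) = ((0 + 4662) + 4459)*(-14546) = (4662 + 4459)*(-14546) = 9121*(-14546) = -132674066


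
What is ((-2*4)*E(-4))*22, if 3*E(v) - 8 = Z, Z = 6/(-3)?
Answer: -352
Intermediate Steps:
Z = -2 (Z = 6*(-1/3) = -2)
E(v) = 2 (E(v) = 8/3 + (1/3)*(-2) = 8/3 - 2/3 = 2)
((-2*4)*E(-4))*22 = (-2*4*2)*22 = -8*2*22 = -16*22 = -352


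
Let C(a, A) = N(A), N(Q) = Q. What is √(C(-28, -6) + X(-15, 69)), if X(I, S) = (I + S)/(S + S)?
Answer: I*√2967/23 ≈ 2.3683*I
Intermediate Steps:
C(a, A) = A
X(I, S) = (I + S)/(2*S) (X(I, S) = (I + S)/((2*S)) = (I + S)*(1/(2*S)) = (I + S)/(2*S))
√(C(-28, -6) + X(-15, 69)) = √(-6 + (½)*(-15 + 69)/69) = √(-6 + (½)*(1/69)*54) = √(-6 + 9/23) = √(-129/23) = I*√2967/23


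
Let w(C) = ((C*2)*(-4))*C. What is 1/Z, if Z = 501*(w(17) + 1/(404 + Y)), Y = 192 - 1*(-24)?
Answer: -620/718152939 ≈ -8.6333e-7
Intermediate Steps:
w(C) = -8*C² (w(C) = ((2*C)*(-4))*C = (-8*C)*C = -8*C²)
Y = 216 (Y = 192 + 24 = 216)
Z = -718152939/620 (Z = 501*(-8*17² + 1/(404 + 216)) = 501*(-8*289 + 1/620) = 501*(-2312 + 1/620) = 501*(-1433439/620) = -718152939/620 ≈ -1.1583e+6)
1/Z = 1/(-718152939/620) = -620/718152939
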